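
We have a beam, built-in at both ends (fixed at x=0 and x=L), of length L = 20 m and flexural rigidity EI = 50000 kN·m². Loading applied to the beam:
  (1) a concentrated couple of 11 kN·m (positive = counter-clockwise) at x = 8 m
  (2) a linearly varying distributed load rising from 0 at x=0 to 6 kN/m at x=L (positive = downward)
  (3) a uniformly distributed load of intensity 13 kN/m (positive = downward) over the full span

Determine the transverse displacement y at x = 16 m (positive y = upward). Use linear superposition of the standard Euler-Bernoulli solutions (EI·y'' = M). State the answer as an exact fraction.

y(16) = -64978/1171875 m

Load 1 — applied couple M₀=11 kN·m at a=8 m (b=L-a=12):
  y_1 = (R_Ax³/6 - M_Ax²/2 - M₀(x-a)²/2)/EI  [x>a] with R_A=99/125, M_A=33/25 = ((99/125)·16³/6 - (33/25)·16²/2 - 11·(16-8)²/2)/50000 = 154/390625 m
Load 2 — triangular load w₀=6 kN/m (0→w₀ over full span):
  y_2 = -w₀x²(L-x)²(x+2L)/(120LEI) = -6·16²·(20-16)²·(16+2·20)/(120·20·50000) = -896/78125 m
Load 3 — uniform load w=13 kN/m over full span:
  y_3 = -wx²(L-x)²/(24EI) = -13·16²·(20-16)²/(24·50000) = -416/9375 m
Superposition: y = Σ y_i = -64978/1171875 m ≈ -0.055448 m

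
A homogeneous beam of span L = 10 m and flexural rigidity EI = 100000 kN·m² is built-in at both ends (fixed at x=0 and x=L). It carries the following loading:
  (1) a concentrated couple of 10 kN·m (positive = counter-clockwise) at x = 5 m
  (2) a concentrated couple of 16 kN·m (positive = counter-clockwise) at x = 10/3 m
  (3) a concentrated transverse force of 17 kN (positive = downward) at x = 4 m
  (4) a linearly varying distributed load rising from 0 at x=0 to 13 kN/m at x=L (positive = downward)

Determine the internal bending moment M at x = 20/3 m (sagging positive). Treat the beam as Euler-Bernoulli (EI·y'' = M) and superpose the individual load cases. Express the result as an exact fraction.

M(20/3) = 88363/4050 kN·m

Load 1 — applied couple M₀=10 kN·m at a=5 m (b=L-a=5):
  M_1 = R_Ax - M_A - M₀  [x>a] with R_A=3/2, M_A=5/2 = (3/2)·(20/3) - (5/2) - 10 = -5/2 kN·m
Load 2 — applied couple M₀=16 kN·m at a=10/3 m (b=L-a=20/3):
  M_2 = R_Ax - M_A - M₀  [x>a] with R_A=32/15, M_A=0 = (32/15)·(20/3) - 0 - 16 = -16/9 kN·m
Load 3 — point force P=17 kN at a=4 m (b=L-a=6):
  M_3 = Pa²(a+3b)(L-x)/L³ - Pa²b/L²  [x>a] = 17·4²·(4+3·6)·(10-(20/3))/10³ - 17·4²·6/10² = 272/75 kN·m
Load 4 — triangular load w₀=13 kN/m (0→w₀ over full span):
  M_4 = 3w₀Lx/20 - w₀L²/30 - w₀x³/(6L) = 3·13·10·(20/3)/20 - 13·10²/30 - 13·(20/3)³/(6·10) = 1820/81 kN·m
Superposition: M = Σ M_i = 88363/4050 kN·m ≈ 21.818025 kN·m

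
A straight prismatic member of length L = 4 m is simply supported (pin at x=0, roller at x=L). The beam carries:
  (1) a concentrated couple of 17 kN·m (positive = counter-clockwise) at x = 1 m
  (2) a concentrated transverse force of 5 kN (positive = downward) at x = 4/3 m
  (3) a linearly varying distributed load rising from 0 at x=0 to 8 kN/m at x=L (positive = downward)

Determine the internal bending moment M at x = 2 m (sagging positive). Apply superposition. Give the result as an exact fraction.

M(2) = 17/6 kN·m

Load 1 — applied couple M₀=17 kN·m at a=1 m (b=L-a=3):
  M_1 = M₀x/L - M₀  [x>a] = 17·2/4 - 17 = -17/2 kN·m
Load 2 — point force P=5 kN at a=4/3 m (b=L-a=8/3):
  M_2 = Pa(L-x)/L  [x>a] = 5·(4/3)·(4-2)/4 = 10/3 kN·m
Load 3 — triangular load w₀=8 kN/m (0→w₀ over full span):
  M_3 = w₀Lx/6 - w₀x³/(6L) = 8·4·2/6 - 8·2³/(6·4) = 8 kN·m
Superposition: M = Σ M_i = 17/6 kN·m ≈ 2.833333 kN·m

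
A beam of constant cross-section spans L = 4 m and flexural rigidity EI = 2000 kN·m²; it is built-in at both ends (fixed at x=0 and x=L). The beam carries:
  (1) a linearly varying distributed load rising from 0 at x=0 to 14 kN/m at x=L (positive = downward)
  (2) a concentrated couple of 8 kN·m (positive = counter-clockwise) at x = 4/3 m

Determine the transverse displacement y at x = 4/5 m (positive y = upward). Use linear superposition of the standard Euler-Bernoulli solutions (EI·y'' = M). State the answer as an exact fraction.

y(4/5) = -12784/17578125 m

Load 1 — triangular load w₀=14 kN/m (0→w₀ over full span):
  y_1 = -w₀x²(L-x)²(x+2L)/(120LEI) = -14·(4/5)²·(4-(4/5))²·((4/5)+2·4)/(120·4·2000) = -4928/5859375 m
Load 2 — applied couple M₀=8 kN·m at a=4/3 m (b=L-a=8/3):
  y_2 = (R_Ax³/6 - M_Ax²/2)/EI  [x≤a] with R_A=8/3, M_A=0 = ((8/3)·(4/5)³/6 - 0·(4/5)²/2)/2000 = 16/140625 m
Superposition: y = Σ y_i = -12784/17578125 m ≈ -0.000727 m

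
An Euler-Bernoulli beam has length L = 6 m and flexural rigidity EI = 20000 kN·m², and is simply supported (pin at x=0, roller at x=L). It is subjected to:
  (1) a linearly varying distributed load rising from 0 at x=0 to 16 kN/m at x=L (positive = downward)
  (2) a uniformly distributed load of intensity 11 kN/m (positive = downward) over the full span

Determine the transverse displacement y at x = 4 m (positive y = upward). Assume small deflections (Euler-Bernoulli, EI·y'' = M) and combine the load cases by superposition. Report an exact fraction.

y(4) = -127/9000 m

Load 1 — triangular load w₀=16 kN/m (0→w₀ over full span):
  y_1 = -w₀x(7L⁴-10L²x²+3x⁴)/(360LEI) = -16·4·(7·6⁴-10·6²·4²+3·4⁴)/(360·6·20000) = -34/5625 m
Load 2 — uniform load w=11 kN/m over full span:
  y_2 = -wx(L³-2Lx²+x³)/(24EI) = -11·4·(6³-2·6·4²+4³)/(24·20000) = -121/15000 m
Superposition: y = Σ y_i = -127/9000 m ≈ -0.014111 m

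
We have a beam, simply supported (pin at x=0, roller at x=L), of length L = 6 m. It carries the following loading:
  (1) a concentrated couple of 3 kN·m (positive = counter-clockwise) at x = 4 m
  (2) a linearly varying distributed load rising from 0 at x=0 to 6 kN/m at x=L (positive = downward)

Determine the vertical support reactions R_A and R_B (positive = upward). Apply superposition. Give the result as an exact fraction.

Load 1 — applied couple M₀=3 kN·m at a=4 m (b=L-a=2):
  R_A = M₀/L = 3/6 = 1/2 kN
  R_B = -M₀/L = -3/6 = -1/2 kN
Load 2 — triangular load w₀=6 kN/m (0→w₀ over full span):
  R_A = w₀L/6 = 6·6/6 = 6 kN
  R_B = w₀L/3 = 6·6/3 = 12 kN
Superposition: R_A = 13/2 kN, R_B = 23/2 kN

R_A = 13/2 kN, R_B = 23/2 kN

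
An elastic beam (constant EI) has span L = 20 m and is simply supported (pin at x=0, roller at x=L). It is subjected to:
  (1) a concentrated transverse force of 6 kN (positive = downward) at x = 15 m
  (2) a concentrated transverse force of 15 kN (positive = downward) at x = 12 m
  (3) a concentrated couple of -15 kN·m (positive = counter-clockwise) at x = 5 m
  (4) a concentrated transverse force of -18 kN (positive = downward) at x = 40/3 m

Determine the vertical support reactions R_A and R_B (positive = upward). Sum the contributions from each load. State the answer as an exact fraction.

Load 1 — point force P=6 kN at a=15 m (b=L-a=5):
  R_A = Pb/L = 6·5/20 = 3/2 kN
  R_B = Pa/L = 6·15/20 = 9/2 kN
Load 2 — point force P=15 kN at a=12 m (b=L-a=8):
  R_A = Pb/L = 15·8/20 = 6 kN
  R_B = Pa/L = 15·12/20 = 9 kN
Load 3 — applied couple M₀=-15 kN·m at a=5 m (b=L-a=15):
  R_A = M₀/L = (-15)/20 = -3/4 kN
  R_B = -M₀/L = -(-15)/20 = 3/4 kN
Load 4 — point force P=-18 kN at a=40/3 m (b=L-a=20/3):
  R_A = Pb/L = (-18)·(20/3)/20 = -6 kN
  R_B = Pa/L = (-18)·(40/3)/20 = -12 kN
Superposition: R_A = 3/4 kN, R_B = 9/4 kN

R_A = 3/4 kN, R_B = 9/4 kN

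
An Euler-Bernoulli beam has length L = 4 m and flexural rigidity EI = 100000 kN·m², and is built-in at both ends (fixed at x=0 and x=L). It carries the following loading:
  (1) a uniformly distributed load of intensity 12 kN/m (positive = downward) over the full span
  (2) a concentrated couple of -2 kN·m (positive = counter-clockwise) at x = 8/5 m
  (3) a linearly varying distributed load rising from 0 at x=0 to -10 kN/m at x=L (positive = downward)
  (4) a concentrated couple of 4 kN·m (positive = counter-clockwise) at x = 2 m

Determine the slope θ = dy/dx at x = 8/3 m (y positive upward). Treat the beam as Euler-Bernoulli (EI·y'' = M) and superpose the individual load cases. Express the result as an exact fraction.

Load 1 — uniform load w=12 kN/m over full span:
  θ_1 = -wx(L-x)(L-2x)/(12EI) = -12·(8/3)·(4-(8/3))·(4-2·(8/3))/(12·100000) = 4/84375 rad
Load 2 — applied couple M₀=-2 kN·m at a=8/5 m (b=L-a=12/5):
  θ_2 = (R_Ax²/2 - M_Ax - M₀(x-a))/EI  [x>a] with R_A=-18/25, M_A=-6/25 = ((-18/25)·(8/3)²/2 - (-6/25)·(8/3) - (-2)·((8/3)-(8/5)))/100000 = 1/468750 rad
Load 3 — triangular load w₀=-10 kN/m (0→w₀ over full span):
  θ_3 = -w₀(2x(L-x)(L-2x)(x+2L)+x²(L-x)²)/(120LEI) = -(-10)·(2·(8/3)·(4-(8/3))·(4-2·(8/3))·((8/3)+2·4)+(8/3)²·(4-(8/3))²)/(120·4·100000) = -14/759375 rad
Load 4 — applied couple M₀=4 kN·m at a=2 m (b=L-a=2):
  θ_4 = (R_Ax²/2 - M_Ax - M₀(x-a))/EI  [x>a] with R_A=3/2, M_A=1 = ((3/2)·(8/3)²/2 - 1·(8/3) - 4·((8/3)-2))/100000 = 0 rad
Superposition: θ = Σ θ_i = 1181/37968750 rad ≈ 0.000031 rad

θ(8/3) = 1181/37968750 rad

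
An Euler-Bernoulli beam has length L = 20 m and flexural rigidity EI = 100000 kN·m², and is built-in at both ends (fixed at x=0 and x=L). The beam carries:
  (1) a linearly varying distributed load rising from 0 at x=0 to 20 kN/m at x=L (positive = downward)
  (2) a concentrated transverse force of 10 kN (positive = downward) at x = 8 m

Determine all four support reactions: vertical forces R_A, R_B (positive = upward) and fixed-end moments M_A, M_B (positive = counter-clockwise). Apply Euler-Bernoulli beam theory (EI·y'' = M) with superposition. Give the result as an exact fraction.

R_A = 1662/25 kN, M_A = 4432/15 kN·m, R_B = 3588/25 kN, M_B = -2096/5 kN·m

Load 1 — triangular load w₀=20 kN/m (0→w₀ over full span):
  R_A = 3w₀L/20 = 3·20·20/20 = 60 kN
  M_A = w₀L²/30 = 20·20²/30 = 800/3 kN·m
  R_B = 7w₀L/20 = 7·20·20/20 = 140 kN
  M_B = -w₀L²/20 = -20·20²/20 = -400 kN·m
Load 2 — point force P=10 kN at a=8 m (b=L-a=12):
  R_A = Pb²(3a+b)/L³ = 10·12²·(3·8+12)/20³ = 162/25 kN
  M_A = Pab²/L² = 10·8·12²/20² = 144/5 kN·m
  R_B = Pa²(a+3b)/L³ = 10·8²·(8+3·12)/20³ = 88/25 kN
  M_B = -Pa²b/L² = -10·8²·12/20² = -96/5 kN·m
Superposition: R_A = 1662/25 kN, M_A = 4432/15 kN·m, R_B = 3588/25 kN, M_B = -2096/5 kN·m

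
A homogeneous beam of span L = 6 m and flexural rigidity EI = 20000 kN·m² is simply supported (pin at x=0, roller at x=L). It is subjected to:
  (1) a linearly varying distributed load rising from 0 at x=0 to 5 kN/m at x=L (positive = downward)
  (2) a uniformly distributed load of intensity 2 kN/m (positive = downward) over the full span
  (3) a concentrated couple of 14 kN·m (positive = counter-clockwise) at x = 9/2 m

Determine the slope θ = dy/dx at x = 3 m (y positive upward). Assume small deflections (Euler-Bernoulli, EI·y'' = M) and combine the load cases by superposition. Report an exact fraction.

Load 1 — triangular load w₀=5 kN/m (0→w₀ over full span):
  θ_1 = -w₀(7L⁴-30L²x²+15x⁴)/(360LEI) = -5·(7·6⁴-30·6²·3²+15·3⁴)/(360·6·20000) = -21/320000 rad
Load 2 — uniform load w=2 kN/m over full span:
  θ_2 = -w(L³-6Lx²+4x³)/(24EI) = -2·(6³-6·6·3²+4·3³)/(24·20000) = 0 rad
Load 3 — applied couple M₀=14 kN·m at a=9/2 m (b=L-a=3/2):
  θ_3 = (M₀x²/(2L)+C₁)/EI  [x≤a] with C₁=M₀(3b²-L²)/(6L)=-91/8 = (14·3²/(2·6)+(-91/8))/20000 = -7/160000 rad
Superposition: θ = Σ θ_i = -7/64000 rad ≈ -0.000109 rad

θ(3) = -7/64000 rad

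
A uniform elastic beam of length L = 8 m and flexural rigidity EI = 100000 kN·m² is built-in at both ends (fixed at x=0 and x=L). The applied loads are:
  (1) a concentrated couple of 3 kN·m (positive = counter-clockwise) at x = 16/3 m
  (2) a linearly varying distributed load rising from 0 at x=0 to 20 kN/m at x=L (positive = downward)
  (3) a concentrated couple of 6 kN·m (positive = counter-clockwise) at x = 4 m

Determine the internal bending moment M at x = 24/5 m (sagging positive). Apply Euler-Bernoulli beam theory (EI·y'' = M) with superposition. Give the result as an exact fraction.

Load 1 — applied couple M₀=3 kN·m at a=16/3 m (b=L-a=8/3):
  M_1 = R_Ax - M_A  [x≤a] with R_A=1/2, M_A=1 = (1/2)·(24/5) - 1 = 7/5 kN·m
Load 2 — triangular load w₀=20 kN/m (0→w₀ over full span):
  M_2 = 3w₀Lx/20 - w₀L²/30 - w₀x³/(6L) = 3·20·8·(24/5)/20 - 20·8²/30 - 20·(24/5)³/(6·8) = 1984/75 kN·m
Load 3 — applied couple M₀=6 kN·m at a=4 m (b=L-a=4):
  M_3 = R_Ax - M_A - M₀  [x>a] with R_A=9/8, M_A=3/2 = (9/8)·(24/5) - (3/2) - 6 = -21/10 kN·m
Superposition: M = Σ M_i = 3863/150 kN·m ≈ 25.753333 kN·m

M(24/5) = 3863/150 kN·m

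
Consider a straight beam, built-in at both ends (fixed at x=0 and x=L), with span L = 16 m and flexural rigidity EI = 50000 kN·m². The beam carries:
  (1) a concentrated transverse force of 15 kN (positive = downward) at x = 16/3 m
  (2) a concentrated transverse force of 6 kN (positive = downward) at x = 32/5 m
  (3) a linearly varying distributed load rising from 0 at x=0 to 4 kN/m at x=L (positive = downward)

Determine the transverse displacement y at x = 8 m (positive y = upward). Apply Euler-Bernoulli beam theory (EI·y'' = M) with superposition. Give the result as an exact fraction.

Load 1 — point force P=15 kN at a=16/3 m (b=L-a=32/3):
  y_1 = -Pa²(L-x)²(3bL-(3b+a)(L-x))/(6L³EI)  [x>a] = -15·(16/3)²·(16-8)²·(3·(32/3)·16-(3·(32/3)+(16/3))·(16-8))/(6·16³·50000) = -16/3375 m
Load 2 — point force P=6 kN at a=32/5 m (b=L-a=48/5):
  y_2 = -Pa²(L-x)²(3bL-(3b+a)(L-x))/(6L³EI)  [x>a] = -6·(32/5)²·(16-8)²·(3·(48/5)·16-(3·(48/5)+(32/5))·(16-8))/(6·16³·50000) = -896/390625 m
Load 3 — triangular load w₀=4 kN/m (0→w₀ over full span):
  y_3 = -w₀x²(L-x)²(x+2L)/(120LEI) = -4·8²·(16-8)²·(8+2·16)/(120·16·50000) = -64/9375 m
Superposition: y = Σ y_i = -146192/10546875 m ≈ -0.013861 m

y(8) = -146192/10546875 m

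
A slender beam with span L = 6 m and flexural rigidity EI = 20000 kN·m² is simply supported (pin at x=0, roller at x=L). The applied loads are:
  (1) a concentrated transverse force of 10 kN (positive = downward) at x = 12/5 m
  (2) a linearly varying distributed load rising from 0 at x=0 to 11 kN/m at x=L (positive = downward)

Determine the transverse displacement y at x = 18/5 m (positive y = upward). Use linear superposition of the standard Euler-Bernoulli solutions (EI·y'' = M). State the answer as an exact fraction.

y(18/5) = -63081/9765625 m

Load 1 — point force P=10 kN at a=12/5 m (b=L-a=18/5):
  y_1 = -Pa(L-x)(2Lx-a²-x²)/(6LEI)  [x>a] = -10·(12/5)·(6-(18/5))·(2·6·(18/5)-(12/5)²-(18/5)²)/(6·6·20000) = -153/78125 m
Load 2 — triangular load w₀=11 kN/m (0→w₀ over full span):
  y_2 = -w₀x(7L⁴-10L²x²+3x⁴)/(360LEI) = -11·(18/5)·(7·6⁴-10·6²·(18/5)²+3·(18/5)⁴)/(360·6·20000) = -43956/9765625 m
Superposition: y = Σ y_i = -63081/9765625 m ≈ -0.006459 m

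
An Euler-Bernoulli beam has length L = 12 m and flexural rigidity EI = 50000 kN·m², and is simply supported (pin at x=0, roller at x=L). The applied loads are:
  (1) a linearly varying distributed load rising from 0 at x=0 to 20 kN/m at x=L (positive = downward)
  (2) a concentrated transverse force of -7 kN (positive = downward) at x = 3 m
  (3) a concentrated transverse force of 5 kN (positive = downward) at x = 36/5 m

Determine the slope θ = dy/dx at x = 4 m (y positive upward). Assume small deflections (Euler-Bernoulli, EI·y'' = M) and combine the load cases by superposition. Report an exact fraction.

θ(4) = -679451/90000000 rad

Load 1 — triangular load w₀=20 kN/m (0→w₀ over full span):
  θ_1 = -w₀(7L⁴-30L²x²+15x⁴)/(360LEI) = -20·(7·12⁴-30·12²·4²+15·4⁴)/(360·12·50000) = -208/28125 rad
Load 2 — point force P=-7 kN at a=3 m (b=L-a=9):
  θ_2 = -Pa(2L²-6Lx+3x²+a²)/(6LEI)  [x>a] = -(-7)·3·(2·12²-6·12·4+3·4²+3²)/(6·12·50000) = 133/400000 rad
Load 3 — point force P=5 kN at a=36/5 m (b=L-a=24/5):
  θ_3 = -Pb(L²-b²-3x²)/(6LEI)  [x≤a] = -5·(24/5)·(12²-(24/5)²-3·4²)/(6·12·50000) = -38/78125 rad
Superposition: θ = Σ θ_i = -679451/90000000 rad ≈ -0.007549 rad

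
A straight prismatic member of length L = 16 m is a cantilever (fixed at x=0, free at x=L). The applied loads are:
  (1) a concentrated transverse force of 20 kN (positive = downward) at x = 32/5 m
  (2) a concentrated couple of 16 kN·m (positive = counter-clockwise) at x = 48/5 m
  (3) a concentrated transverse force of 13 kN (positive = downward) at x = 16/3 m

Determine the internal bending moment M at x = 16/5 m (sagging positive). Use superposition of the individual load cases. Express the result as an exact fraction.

Load 1 — point force P=20 kN at a=32/5 m (b=L-a=48/5):
  M_1 = -P(a-x)  [x≤a] = -20·((32/5)-(16/5)) = -64 kN·m
Load 2 — applied couple M₀=16 kN·m at a=48/5 m (b=L-a=32/5):
  M_2 = M₀  [x≤a] = 16 = 16 kN·m
Load 3 — point force P=13 kN at a=16/3 m (b=L-a=32/3):
  M_3 = -P(a-x)  [x≤a] = -13·((16/3)-(16/5)) = -416/15 kN·m
Superposition: M = Σ M_i = -1136/15 kN·m ≈ -75.733333 kN·m

M(16/5) = -1136/15 kN·m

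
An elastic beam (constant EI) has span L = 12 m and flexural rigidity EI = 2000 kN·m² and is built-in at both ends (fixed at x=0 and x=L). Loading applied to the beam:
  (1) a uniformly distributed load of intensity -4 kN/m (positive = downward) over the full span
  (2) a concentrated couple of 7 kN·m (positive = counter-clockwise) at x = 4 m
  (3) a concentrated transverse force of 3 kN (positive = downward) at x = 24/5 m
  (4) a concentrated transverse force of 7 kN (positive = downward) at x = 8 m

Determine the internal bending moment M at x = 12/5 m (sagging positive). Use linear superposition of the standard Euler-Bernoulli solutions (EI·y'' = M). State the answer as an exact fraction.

Load 1 — uniform load w=-4 kN/m over full span:
  M_1 = wLx/2 - wL²/12 - wx²/2 = (-4)·12·(12/5)/2 - (-4)·12²/12 - (-4)·(12/5)²/2 = 48/25 kN·m
Load 2 — applied couple M₀=7 kN·m at a=4 m (b=L-a=8):
  M_2 = R_Ax - M_A  [x≤a] with R_A=7/9, M_A=0 = (7/9)·(12/5) - 0 = 28/15 kN·m
Load 3 — point force P=3 kN at a=24/5 m (b=L-a=36/5):
  M_3 = Pb²(3a+b)x/L³ - Pab²/L²  [x≤a] = 3·(36/5)²·(3·(24/5)+(36/5))·(12/5)/12³ - 3·(24/5)·(36/5)²/12² = -324/625 kN·m
Load 4 — point force P=7 kN at a=8 m (b=L-a=4):
  M_4 = Pb²(3a+b)x/L³ - Pab²/L²  [x≤a] = 7·4²·(3·8+4)·(12/5)/12³ - 7·8·4²/12² = -28/15 kN·m
Superposition: M = Σ M_i = 876/625 kN·m ≈ 1.401600 kN·m

M(12/5) = 876/625 kN·m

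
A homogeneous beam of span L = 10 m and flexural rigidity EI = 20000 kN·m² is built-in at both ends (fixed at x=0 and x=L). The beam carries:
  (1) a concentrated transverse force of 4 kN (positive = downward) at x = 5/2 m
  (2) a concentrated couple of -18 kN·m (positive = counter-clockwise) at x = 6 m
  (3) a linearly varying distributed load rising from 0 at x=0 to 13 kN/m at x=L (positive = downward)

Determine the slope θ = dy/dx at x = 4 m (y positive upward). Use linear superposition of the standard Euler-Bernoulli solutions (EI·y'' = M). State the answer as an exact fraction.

θ(4) = -903/625000 rad

Load 1 — point force P=4 kN at a=5/2 m (b=L-a=15/2):
  θ_1 = Pa²(L-x)(2bL-(3b+a)(L-x))/(2L³EI)  [x>a] = 4·(5/2)²·(10-4)·(2·(15/2)·10-(3·(15/2)+(5/2))·(10-4))/(2·10³·20000) = 0 rad
Load 2 — applied couple M₀=-18 kN·m at a=6 m (b=L-a=4):
  θ_2 = (R_Ax²/2 - M_Ax)/EI  [x≤a] with R_A=-324/125, M_A=-144/25 = ((-324/125)·4²/2 - (-144/25)·4)/20000 = 9/78125 rad
Load 3 — triangular load w₀=13 kN/m (0→w₀ over full span):
  θ_3 = -w₀(2x(L-x)(L-2x)(x+2L)+x²(L-x)²)/(120LEI) = -13·(2·4·(10-4)·(10-2·4)·(4+2·10)+4²·(10-4)²)/(120·10·20000) = -39/25000 rad
Superposition: θ = Σ θ_i = -903/625000 rad ≈ -0.001445 rad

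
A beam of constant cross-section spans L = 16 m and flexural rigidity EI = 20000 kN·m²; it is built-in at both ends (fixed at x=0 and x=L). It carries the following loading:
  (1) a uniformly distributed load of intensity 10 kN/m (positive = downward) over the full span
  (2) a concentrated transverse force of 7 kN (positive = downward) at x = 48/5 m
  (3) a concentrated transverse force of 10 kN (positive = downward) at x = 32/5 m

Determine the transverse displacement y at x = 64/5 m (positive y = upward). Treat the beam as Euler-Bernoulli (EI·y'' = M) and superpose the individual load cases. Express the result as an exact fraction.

y(64/5) = -1195712/29296875 m

Load 1 — uniform load w=10 kN/m over full span:
  y_1 = -wx²(L-x)²/(24EI) = -10·(64/5)²·(16-(64/5))²/(24·20000) = -8192/234375 m
Load 2 — point force P=7 kN at a=48/5 m (b=L-a=32/5):
  y_2 = -Pa²(L-x)²(3bL-(3b+a)(L-x))/(6L³EI)  [x>a] = -7·(48/5)²·(16-(64/5))²·(3·(32/5)·16-(3·(32/5)+(48/5))·(16-(64/5)))/(6·16³·20000) = -28224/9765625 m
Load 3 — point force P=10 kN at a=32/5 m (b=L-a=48/5):
  y_3 = -Pa²(L-x)²(3bL-(3b+a)(L-x))/(6L³EI)  [x>a] = -10·(32/5)²·(16-(64/5))²·(3·(48/5)·16-(3·(48/5)+(32/5))·(16-(64/5)))/(6·16³·20000) = -17408/5859375 m
Superposition: y = Σ y_i = -1195712/29296875 m ≈ -0.040814 m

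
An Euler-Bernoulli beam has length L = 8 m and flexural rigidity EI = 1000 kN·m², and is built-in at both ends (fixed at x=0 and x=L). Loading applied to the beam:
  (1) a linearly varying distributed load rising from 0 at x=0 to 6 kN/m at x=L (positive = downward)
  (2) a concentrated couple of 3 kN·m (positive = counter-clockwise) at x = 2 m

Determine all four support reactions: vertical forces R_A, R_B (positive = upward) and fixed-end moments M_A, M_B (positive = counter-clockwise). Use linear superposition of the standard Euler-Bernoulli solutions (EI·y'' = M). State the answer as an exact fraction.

Load 1 — triangular load w₀=6 kN/m (0→w₀ over full span):
  R_A = 3w₀L/20 = 3·6·8/20 = 36/5 kN
  M_A = w₀L²/30 = 6·8²/30 = 64/5 kN·m
  R_B = 7w₀L/20 = 7·6·8/20 = 84/5 kN
  M_B = -w₀L²/20 = -6·8²/20 = -96/5 kN·m
Load 2 — applied couple M₀=3 kN·m at a=2 m (b=L-a=6):
  R_A = 6M₀ab/L³ = 6·3·2·6/8³ = 27/64 kN
  M_A = M₀b(2a-b)/L² = 3·6·(2·2-6)/8² = -9/16 kN·m
  R_B = -6M₀ab/L³ = -6·3·2·6/8³ = -27/64 kN
  M_B = M₀a(2b-a)/L² = 3·2·(2·6-2)/8² = 15/16 kN·m
Superposition: R_A = 2439/320 kN, M_A = 979/80 kN·m, R_B = 5241/320 kN, M_B = -1461/80 kN·m

R_A = 2439/320 kN, M_A = 979/80 kN·m, R_B = 5241/320 kN, M_B = -1461/80 kN·m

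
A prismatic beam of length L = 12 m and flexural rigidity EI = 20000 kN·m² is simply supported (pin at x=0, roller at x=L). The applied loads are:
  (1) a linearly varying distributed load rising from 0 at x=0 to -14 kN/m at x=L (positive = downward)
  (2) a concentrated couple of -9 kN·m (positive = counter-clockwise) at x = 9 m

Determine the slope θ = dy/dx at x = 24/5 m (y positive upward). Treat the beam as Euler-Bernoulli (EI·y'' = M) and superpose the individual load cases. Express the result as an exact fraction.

Load 1 — triangular load w₀=-14 kN/m (0→w₀ over full span):
  θ_1 = -w₀(7L⁴-30L²x²+15x⁴)/(360LEI) = -(-14)·(7·12⁴-30·12²·(24/5)²+15·(24/5)⁴)/(360·12·20000) = 6783/781250 rad
Load 2 — applied couple M₀=-9 kN·m at a=9 m (b=L-a=3):
  θ_2 = (M₀x²/(2L)+C₁)/EI  [x≤a] with C₁=M₀(3b²-L²)/(6L)=117/8 = ((-9)·(24/5)²/(2·12)+(117/8))/20000 = 1197/4000000 rad
Superposition: θ = Σ θ_i = 898149/100000000 rad ≈ 0.008981 rad

θ(24/5) = 898149/100000000 rad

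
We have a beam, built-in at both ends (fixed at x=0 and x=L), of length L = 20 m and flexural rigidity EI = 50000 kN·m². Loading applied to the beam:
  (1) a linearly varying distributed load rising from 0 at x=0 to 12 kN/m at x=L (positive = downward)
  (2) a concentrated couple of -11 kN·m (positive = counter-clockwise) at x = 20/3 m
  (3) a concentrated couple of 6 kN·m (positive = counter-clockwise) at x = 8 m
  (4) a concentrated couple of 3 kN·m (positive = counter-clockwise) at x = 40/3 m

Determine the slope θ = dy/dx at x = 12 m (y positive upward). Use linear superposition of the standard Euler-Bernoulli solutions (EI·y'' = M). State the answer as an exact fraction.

θ(12) = 15031/4687500 rad

Load 1 — triangular load w₀=12 kN/m (0→w₀ over full span):
  θ_1 = -w₀(2x(L-x)(L-2x)(x+2L)+x²(L-x)²)/(120LEI) = -12·(2·12·(20-12)·(20-2·12)·(12+2·20)+12²·(20-12)²)/(120·20·50000) = 48/15625 rad
Load 2 — applied couple M₀=-11 kN·m at a=20/3 m (b=L-a=40/3):
  θ_2 = (R_Ax²/2 - M_Ax - M₀(x-a))/EI  [x>a] with R_A=-11/15, M_A=0 = ((-11/15)·12²/2 - 0·12 - (-11)·(12-(20/3)))/50000 = 11/93750 rad
Load 3 — applied couple M₀=6 kN·m at a=8 m (b=L-a=12):
  θ_3 = (R_Ax²/2 - M_Ax - M₀(x-a))/EI  [x>a] with R_A=54/125, M_A=18/25 = ((54/125)·12²/2 - (18/25)·12 - 6·(12-8))/50000 = -12/390625 rad
Load 4 — applied couple M₀=3 kN·m at a=40/3 m (b=L-a=20/3):
  θ_4 = (R_Ax²/2 - M_Ax)/EI  [x≤a] with R_A=1/5, M_A=1 = ((1/5)·12²/2 - 1·12)/50000 = 3/62500 rad
Superposition: θ = Σ θ_i = 15031/4687500 rad ≈ 0.003207 rad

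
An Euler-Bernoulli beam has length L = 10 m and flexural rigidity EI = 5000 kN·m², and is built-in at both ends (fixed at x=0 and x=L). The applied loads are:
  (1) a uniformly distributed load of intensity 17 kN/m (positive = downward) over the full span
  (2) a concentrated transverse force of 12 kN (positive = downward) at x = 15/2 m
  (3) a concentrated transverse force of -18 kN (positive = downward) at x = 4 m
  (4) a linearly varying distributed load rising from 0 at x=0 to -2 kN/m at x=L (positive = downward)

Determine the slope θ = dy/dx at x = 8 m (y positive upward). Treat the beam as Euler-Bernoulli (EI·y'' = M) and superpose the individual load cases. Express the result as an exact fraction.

Load 1 — uniform load w=17 kN/m over full span:
  θ_1 = -wx(L-x)(L-2x)/(12EI) = -17·8·(10-8)·(10-2·8)/(12·5000) = 17/625 rad
Load 2 — point force P=12 kN at a=15/2 m (b=L-a=5/2):
  θ_2 = Pa²(L-x)(2bL-(3b+a)(L-x))/(2L³EI)  [x>a] = 12·(15/2)²·(10-8)·(2·(5/2)·10-(3·(5/2)+(15/2))·(10-8))/(2·10³·5000) = 27/10000 rad
Load 3 — point force P=-18 kN at a=4 m (b=L-a=6):
  θ_3 = Pa²(L-x)(2bL-(3b+a)(L-x))/(2L³EI)  [x>a] = (-18)·4²·(10-8)·(2·6·10-(3·6+4)·(10-8))/(2·10³·5000) = -342/78125 rad
Load 4 — triangular load w₀=-2 kN/m (0→w₀ over full span):
  θ_4 = -w₀(2x(L-x)(L-2x)(x+2L)+x²(L-x)²)/(120LEI) = -(-2)·(2·8·(10-8)·(10-2·8)·(8+2·10)+8²·(10-8)²)/(120·10·5000) = -16/9375 rad
Superposition: θ = Σ θ_i = 89309/3750000 rad ≈ 0.023816 rad

θ(8) = 89309/3750000 rad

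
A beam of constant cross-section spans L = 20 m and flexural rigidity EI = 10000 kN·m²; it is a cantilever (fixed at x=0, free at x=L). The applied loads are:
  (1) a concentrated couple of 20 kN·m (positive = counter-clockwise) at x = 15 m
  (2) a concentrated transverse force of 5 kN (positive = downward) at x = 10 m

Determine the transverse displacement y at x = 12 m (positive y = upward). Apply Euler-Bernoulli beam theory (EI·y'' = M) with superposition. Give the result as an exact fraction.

Load 1 — applied couple M₀=20 kN·m at a=15 m (b=L-a=5):
  y_1 = M₀x²/(2EI)  [x≤a] = 20·12²/(2·10000) = 18/125 m
Load 2 — point force P=5 kN at a=10 m (b=L-a=10):
  y_2 = -Pa²(3x-a)/(6EI)  [x>a] = -5·10²·(3·12-10)/(6·10000) = -13/60 m
Superposition: y = Σ y_i = -109/1500 m ≈ -0.072667 m

y(12) = -109/1500 m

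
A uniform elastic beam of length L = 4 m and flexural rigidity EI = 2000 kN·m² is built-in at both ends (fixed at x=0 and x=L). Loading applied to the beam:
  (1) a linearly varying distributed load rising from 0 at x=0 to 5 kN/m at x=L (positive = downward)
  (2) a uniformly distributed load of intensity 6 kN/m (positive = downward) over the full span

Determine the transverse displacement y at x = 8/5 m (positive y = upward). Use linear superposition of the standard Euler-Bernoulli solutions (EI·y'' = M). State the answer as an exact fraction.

Load 1 — triangular load w₀=5 kN/m (0→w₀ over full span):
  y_1 = -w₀x²(L-x)²(x+2L)/(120LEI) = -5·(8/5)²·(4-(8/5))²·((8/5)+2·4)/(120·4·2000) = -288/390625 m
Load 2 — uniform load w=6 kN/m over full span:
  y_2 = -wx²(L-x)²/(24EI) = -6·(8/5)²·(4-(8/5))²/(24·2000) = -144/78125 m
Superposition: y = Σ y_i = -1008/390625 m ≈ -0.002580 m

y(8/5) = -1008/390625 m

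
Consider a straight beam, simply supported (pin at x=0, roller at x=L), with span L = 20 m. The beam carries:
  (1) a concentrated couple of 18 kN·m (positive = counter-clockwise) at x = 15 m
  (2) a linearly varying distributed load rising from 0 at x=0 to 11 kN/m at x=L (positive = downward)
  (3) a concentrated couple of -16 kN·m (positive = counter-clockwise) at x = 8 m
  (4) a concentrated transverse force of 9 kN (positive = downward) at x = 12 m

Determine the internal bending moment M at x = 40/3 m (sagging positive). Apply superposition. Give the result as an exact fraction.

M(40/3) = 26320/81 kN·m

Load 1 — applied couple M₀=18 kN·m at a=15 m (b=L-a=5):
  M_1 = M₀x/L  [x≤a] = 18·(40/3)/20 = 12 kN·m
Load 2 — triangular load w₀=11 kN/m (0→w₀ over full span):
  M_2 = w₀Lx/6 - w₀x³/(6L) = 11·20·(40/3)/6 - 11·(40/3)³/(6·20) = 22000/81 kN·m
Load 3 — applied couple M₀=-16 kN·m at a=8 m (b=L-a=12):
  M_3 = M₀x/L - M₀  [x>a] = (-16)·(40/3)/20 - (-16) = 16/3 kN·m
Load 4 — point force P=9 kN at a=12 m (b=L-a=8):
  M_4 = Pa(L-x)/L  [x>a] = 9·12·(20-(40/3))/20 = 36 kN·m
Superposition: M = Σ M_i = 26320/81 kN·m ≈ 324.938272 kN·m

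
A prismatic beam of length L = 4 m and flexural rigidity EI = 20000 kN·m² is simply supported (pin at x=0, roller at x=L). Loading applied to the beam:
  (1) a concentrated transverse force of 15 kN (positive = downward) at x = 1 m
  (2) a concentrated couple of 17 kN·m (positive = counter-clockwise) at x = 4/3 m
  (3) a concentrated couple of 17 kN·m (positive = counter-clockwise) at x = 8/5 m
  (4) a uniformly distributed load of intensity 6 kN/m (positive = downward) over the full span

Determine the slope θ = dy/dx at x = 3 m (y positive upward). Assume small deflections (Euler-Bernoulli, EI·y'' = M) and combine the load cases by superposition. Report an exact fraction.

Load 1 — point force P=15 kN at a=1 m (b=L-a=3):
  θ_1 = -Pa(2L²-6Lx+3x²+a²)/(6LEI)  [x>a] = -15·1·(2·4²-6·4·3+3·3²+1²)/(6·4·20000) = 3/8000 rad
Load 2 — applied couple M₀=17 kN·m at a=4/3 m (b=L-a=8/3):
  θ_2 = (M₀x²/(2L)-M₀(x-a)+C₁)/EI  [x>a] with C₁=M₀(3b²-L²)/(6L)=34/9 = (17·3²/(2·4)-17·(3-(4/3))+(34/9))/20000 = -391/1440000 rad
Load 3 — applied couple M₀=17 kN·m at a=8/5 m (b=L-a=12/5):
  θ_3 = (M₀x²/(2L)-M₀(x-a)+C₁)/EI  [x>a] with C₁=M₀(3b²-L²)/(6L)=68/75 = (17·3²/(2·4)-17·(3-(8/5))+(68/75))/20000 = -2261/12000000 rad
Load 4 — uniform load w=6 kN/m over full span:
  θ_4 = -w(L³-6Lx²+4x³)/(24EI) = -6·(4³-6·4·3²+4·3³)/(24·20000) = 11/20000 rad
Superposition: θ = Σ θ_i = 8371/18000000 rad ≈ 0.000465 rad

θ(3) = 8371/18000000 rad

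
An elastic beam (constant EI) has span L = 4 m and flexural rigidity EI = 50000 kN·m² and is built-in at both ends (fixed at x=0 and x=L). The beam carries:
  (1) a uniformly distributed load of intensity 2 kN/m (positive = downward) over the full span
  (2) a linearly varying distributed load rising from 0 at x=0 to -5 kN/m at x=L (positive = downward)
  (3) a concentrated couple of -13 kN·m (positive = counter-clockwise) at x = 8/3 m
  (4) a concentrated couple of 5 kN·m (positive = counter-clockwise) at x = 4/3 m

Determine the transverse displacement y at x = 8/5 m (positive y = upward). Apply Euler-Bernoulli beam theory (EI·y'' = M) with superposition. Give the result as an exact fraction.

y(8/5) = 13339/175781250 m

Load 1 — uniform load w=2 kN/m over full span:
  y_1 = -wx²(L-x)²/(24EI) = -2·(8/5)²·(4-(8/5))²/(24·50000) = -48/1953125 m
Load 2 — triangular load w₀=-5 kN/m (0→w₀ over full span):
  y_2 = -w₀x²(L-x)²(x+2L)/(120LEI) = -(-5)·(8/5)²·(4-(8/5))²·((8/5)+2·4)/(120·4·50000) = 288/9765625 m
Load 3 — applied couple M₀=-13 kN·m at a=8/3 m (b=L-a=4/3):
  y_3 = (R_Ax³/6 - M_Ax²/2)/EI  [x≤a] with R_A=-13/3, M_A=-13/3 = ((-13/3)·(8/5)³/6 - (-13/3)·(8/5)²/2)/50000 = 182/3515625 m
Load 4 — applied couple M₀=5 kN·m at a=4/3 m (b=L-a=8/3):
  y_4 = (R_Ax³/6 - M_Ax²/2 - M₀(x-a)²/2)/EI  [x>a] with R_A=5/3, M_A=0 = ((5/3)·(8/5)³/6 - 0·(8/5)²/2 - 5·((8/5)-(4/3))²/2)/50000 = 3/156250 m
Superposition: y = Σ y_i = 13339/175781250 m ≈ 0.000076 m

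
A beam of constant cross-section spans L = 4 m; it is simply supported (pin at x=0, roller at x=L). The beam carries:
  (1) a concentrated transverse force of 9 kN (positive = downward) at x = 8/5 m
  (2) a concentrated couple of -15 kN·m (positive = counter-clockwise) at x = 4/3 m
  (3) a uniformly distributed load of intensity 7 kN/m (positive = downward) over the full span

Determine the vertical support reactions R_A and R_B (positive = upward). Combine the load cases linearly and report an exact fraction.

R_A = 313/20 kN, R_B = 427/20 kN

Load 1 — point force P=9 kN at a=8/5 m (b=L-a=12/5):
  R_A = Pb/L = 9·(12/5)/4 = 27/5 kN
  R_B = Pa/L = 9·(8/5)/4 = 18/5 kN
Load 2 — applied couple M₀=-15 kN·m at a=4/3 m (b=L-a=8/3):
  R_A = M₀/L = (-15)/4 = -15/4 kN
  R_B = -M₀/L = -(-15)/4 = 15/4 kN
Load 3 — uniform load w=7 kN/m over full span:
  R_A = wL/2 = 7·4/2 = 14 kN
  R_B = wL/2 = 7·4/2 = 14 kN
Superposition: R_A = 313/20 kN, R_B = 427/20 kN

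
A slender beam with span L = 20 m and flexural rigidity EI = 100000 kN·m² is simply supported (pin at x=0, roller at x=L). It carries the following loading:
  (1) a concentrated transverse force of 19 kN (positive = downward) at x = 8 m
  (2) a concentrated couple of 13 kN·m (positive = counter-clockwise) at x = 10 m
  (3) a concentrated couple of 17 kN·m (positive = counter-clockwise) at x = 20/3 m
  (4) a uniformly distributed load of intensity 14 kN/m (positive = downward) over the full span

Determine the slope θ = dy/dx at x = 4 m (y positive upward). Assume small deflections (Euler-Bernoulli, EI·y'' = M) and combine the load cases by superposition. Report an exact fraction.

Load 1 — point force P=19 kN at a=8 m (b=L-a=12):
  θ_1 = -Pb(L²-b²-3x²)/(6LEI)  [x≤a] = -19·12·(20²-12²-3·4²)/(6·20·100000) = -247/62500 rad
Load 2 — applied couple M₀=13 kN·m at a=10 m (b=L-a=10):
  θ_2 = (M₀x²/(2L)+C₁)/EI  [x≤a] with C₁=M₀(3b²-L²)/(6L)=-65/6 = (13·4²/(2·20)+(-65/6))/100000 = -169/3000000 rad
Load 3 — applied couple M₀=17 kN·m at a=20/3 m (b=L-a=40/3):
  θ_3 = (M₀x²/(2L)+C₁)/EI  [x≤a] with C₁=M₀(3b²-L²)/(6L)=170/9 = (17·4²/(2·20)+(170/9))/100000 = 289/1125000 rad
Load 4 — uniform load w=14 kN/m over full span:
  θ_4 = -w(L³-6Lx²+4x³)/(24EI) = -14·(20³-6·20·4²+4·4³)/(24·100000) = -231/6250 rad
Superposition: θ = Σ θ_i = -366403/9000000 rad ≈ -0.040711 rad

θ(4) = -366403/9000000 rad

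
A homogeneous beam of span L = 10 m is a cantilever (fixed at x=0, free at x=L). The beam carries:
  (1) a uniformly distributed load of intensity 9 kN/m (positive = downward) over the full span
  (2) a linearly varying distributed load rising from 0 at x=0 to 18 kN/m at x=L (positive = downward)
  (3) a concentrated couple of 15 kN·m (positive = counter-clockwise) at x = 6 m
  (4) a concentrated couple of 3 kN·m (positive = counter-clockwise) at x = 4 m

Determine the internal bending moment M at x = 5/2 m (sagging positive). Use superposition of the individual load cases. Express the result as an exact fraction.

M(5/2) = -9837/16 kN·m

Load 1 — uniform load w=9 kN/m over full span:
  M_1 = -w(L-x)²/2 = -9·(10-(5/2))²/2 = -2025/8 kN·m
Load 2 — triangular load w₀=18 kN/m (0→w₀ over full span):
  M_2 = w₀Lx/2 - w₀L²/3 - w₀x³/(6L) = 18·10·(5/2)/2 - 18·10²/3 - 18·(5/2)³/(6·10) = -6075/16 kN·m
Load 3 — applied couple M₀=15 kN·m at a=6 m (b=L-a=4):
  M_3 = M₀  [x≤a] = 15 = 15 kN·m
Load 4 — applied couple M₀=3 kN·m at a=4 m (b=L-a=6):
  M_4 = M₀  [x≤a] = 3 = 3 kN·m
Superposition: M = Σ M_i = -9837/16 kN·m ≈ -614.812500 kN·m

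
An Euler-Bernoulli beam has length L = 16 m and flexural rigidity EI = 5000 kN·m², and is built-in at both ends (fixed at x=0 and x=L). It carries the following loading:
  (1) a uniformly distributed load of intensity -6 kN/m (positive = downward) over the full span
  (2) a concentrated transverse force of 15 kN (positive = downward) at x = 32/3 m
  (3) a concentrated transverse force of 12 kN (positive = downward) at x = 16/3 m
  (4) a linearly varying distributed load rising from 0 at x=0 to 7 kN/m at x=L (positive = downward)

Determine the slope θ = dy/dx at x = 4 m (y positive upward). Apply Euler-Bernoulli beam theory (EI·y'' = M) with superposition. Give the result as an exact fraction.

θ(4) = 1/37500 rad

Load 1 — uniform load w=-6 kN/m over full span:
  θ_1 = -wx(L-x)(L-2x)/(12EI) = -(-6)·4·(16-4)·(16-2·4)/(12·5000) = 24/625 rad
Load 2 — point force P=15 kN at a=32/3 m (b=L-a=16/3):
  θ_2 = -Pb²x(2aL-(3a+b)x)/(2L³EI)  [x≤a] = -15·(16/3)²·4·(2·(32/3)·16-(3·(32/3)+(16/3))·4)/(2·16³·5000) = -1/125 rad
Load 3 — point force P=12 kN at a=16/3 m (b=L-a=32/3):
  θ_3 = -Pb²x(2aL-(3a+b)x)/(2L³EI)  [x≤a] = -12·(32/3)²·4·(2·(16/3)·16-(3·(16/3)+(32/3))·4)/(2·16³·5000) = -16/1875 rad
Load 4 — triangular load w₀=7 kN/m (0→w₀ over full span):
  θ_4 = -w₀(2x(L-x)(L-2x)(x+2L)+x²(L-x)²)/(120LEI) = -7·(2·4·(16-4)·(16-2·4)·(4+2·16)+4²·(16-4)²)/(120·16·5000) = -273/12500 rad
Superposition: θ = Σ θ_i = 1/37500 rad ≈ 0.000027 rad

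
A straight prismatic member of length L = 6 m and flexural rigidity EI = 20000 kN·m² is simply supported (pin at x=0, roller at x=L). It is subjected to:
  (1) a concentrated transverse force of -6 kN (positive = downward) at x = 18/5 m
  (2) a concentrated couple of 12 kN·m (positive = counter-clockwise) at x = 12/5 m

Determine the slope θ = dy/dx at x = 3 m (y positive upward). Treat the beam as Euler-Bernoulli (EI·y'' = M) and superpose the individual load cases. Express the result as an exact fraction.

θ(3) = 507/2500000 rad

Load 1 — point force P=-6 kN at a=18/5 m (b=L-a=12/5):
  θ_1 = -Pb(L²-b²-3x²)/(6LEI)  [x≤a] = -(-6)·(12/5)·(6²-(12/5)²-3·3²)/(6·6·20000) = 81/1250000 rad
Load 2 — applied couple M₀=12 kN·m at a=12/5 m (b=L-a=18/5):
  θ_2 = (M₀x²/(2L)-M₀(x-a)+C₁)/EI  [x>a] with C₁=M₀(3b²-L²)/(6L)=24/25 = (12·3²/(2·6)-12·(3-(12/5))+(24/25))/20000 = 69/500000 rad
Superposition: θ = Σ θ_i = 507/2500000 rad ≈ 0.000203 rad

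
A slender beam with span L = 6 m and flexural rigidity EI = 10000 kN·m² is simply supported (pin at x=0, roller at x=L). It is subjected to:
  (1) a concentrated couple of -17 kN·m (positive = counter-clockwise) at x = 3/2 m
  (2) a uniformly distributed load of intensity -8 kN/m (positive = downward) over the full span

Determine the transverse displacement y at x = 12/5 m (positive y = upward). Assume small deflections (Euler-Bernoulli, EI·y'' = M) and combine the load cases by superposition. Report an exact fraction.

Load 1 — applied couple M₀=-17 kN·m at a=3/2 m (b=L-a=9/2):
  y_1 = (M₀x³/(6L)-M₀(x-a)²/2+C₁x)/EI  [x>a] with C₁=M₀(3b²-L²)/(6L)=-187/16 = ((-17)·(12/5)³/(6·6)-(-17)·((12/5)-(3/2))²/2+(-187/16)·(12/5))/10000 = -27693/10000000 m
Load 2 — uniform load w=-8 kN/m over full span:
  y_2 = -wx(L³-2Lx²+x³)/(24EI) = -(-8)·(12/5)·(6³-2·6·(12/5)²+(12/5)³)/(24·10000) = 5022/390625 m
Superposition: y = Σ y_i = 504351/50000000 m ≈ 0.010087 m

y(12/5) = 504351/50000000 m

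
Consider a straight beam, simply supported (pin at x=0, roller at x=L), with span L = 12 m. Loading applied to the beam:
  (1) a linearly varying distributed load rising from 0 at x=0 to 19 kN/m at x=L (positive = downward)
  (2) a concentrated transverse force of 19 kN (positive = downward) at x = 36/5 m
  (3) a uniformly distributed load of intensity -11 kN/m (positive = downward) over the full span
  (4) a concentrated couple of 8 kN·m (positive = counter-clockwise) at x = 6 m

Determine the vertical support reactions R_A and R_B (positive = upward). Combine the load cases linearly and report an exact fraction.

R_A = -296/15 kN, R_B = 311/15 kN

Load 1 — triangular load w₀=19 kN/m (0→w₀ over full span):
  R_A = w₀L/6 = 19·12/6 = 38 kN
  R_B = w₀L/3 = 19·12/3 = 76 kN
Load 2 — point force P=19 kN at a=36/5 m (b=L-a=24/5):
  R_A = Pb/L = 19·(24/5)/12 = 38/5 kN
  R_B = Pa/L = 19·(36/5)/12 = 57/5 kN
Load 3 — uniform load w=-11 kN/m over full span:
  R_A = wL/2 = (-11)·12/2 = -66 kN
  R_B = wL/2 = (-11)·12/2 = -66 kN
Load 4 — applied couple M₀=8 kN·m at a=6 m (b=L-a=6):
  R_A = M₀/L = 8/12 = 2/3 kN
  R_B = -M₀/L = -8/12 = -2/3 kN
Superposition: R_A = -296/15 kN, R_B = 311/15 kN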